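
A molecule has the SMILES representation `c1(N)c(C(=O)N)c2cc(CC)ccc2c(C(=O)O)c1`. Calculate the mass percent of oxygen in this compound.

Atom tally by fragment:
  naphthalene ring system core → C:10 H:8
  (− 4 ring H displaced by substituents)
  + NH2 → N:1 H:2
  + CONH2 → C:1 H:2 O:1 N:1
  + C2H5 → C:2 H:5
  + COOH → C:1 H:1 O:2
Element totals:
  C: 14
  H: 14
  N: 2
  O: 3
Molecular formula: C14H14N2O3.
Molar mass = 258.277 g/mol.
Mass from O: 3 × 15.999 = 47.997 g/mol.
%O = 47.997 / 258.277 × 100 = 18.58%.

18.58%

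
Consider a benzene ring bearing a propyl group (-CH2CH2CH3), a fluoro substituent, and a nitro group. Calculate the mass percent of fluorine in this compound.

Atom tally by fragment:
  benzene ring core → C:6 H:6
  (− 3 ring H displaced by substituents)
  + CH2CH2CH3 → C:3 H:7
  + F → F:1
  + NO2 → N:1 O:2
Element totals:
  C: 9
  H: 10
  F: 1
  N: 1
  O: 2
Molecular formula: C9H10FNO2.
Molar mass = 183.182 g/mol.
Mass from F: 1 × 18.998 = 18.998 g/mol.
%F = 18.998 / 183.182 × 100 = 10.37%.

10.37%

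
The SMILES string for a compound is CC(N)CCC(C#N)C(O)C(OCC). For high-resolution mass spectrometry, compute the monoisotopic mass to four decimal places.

Atom tally by fragment:
  CH3 → C:1 H:3
  CH(NH2) → C:1 H:3 N:1
  CH2 → C:1 H:2
  CH2 → C:1 H:2
  CH(CN) → C:2 H:1 N:1
  CH(OH) → C:1 H:2 O:1
  CH2OC2H5 → C:3 H:7 O:1
Element totals:
  C: 10
  H: 20
  N: 2
  O: 2
Molecular formula: C10H20N2O2.
  M = 10(12.0) + 20(1.007825) + 2(14.003074) + 2(15.994915)
    = 120.000000 + 20.156500 + 28.006148 + 31.989830 = 200.152478

200.1525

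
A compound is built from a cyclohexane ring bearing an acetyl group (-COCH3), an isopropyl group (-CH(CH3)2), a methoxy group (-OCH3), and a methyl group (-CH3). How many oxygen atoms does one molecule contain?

2

Atom tally by fragment:
  cyclohexane ring core → C:6 H:12
  (− 4 ring H displaced by substituents)
  + COCH3 → C:2 H:3 O:1
  + CH(CH3)2 → C:3 H:7
  + OCH3 → C:1 H:3 O:1
  + CH3 → C:1 H:3
Element totals:
  C: 13
  H: 24
  O: 2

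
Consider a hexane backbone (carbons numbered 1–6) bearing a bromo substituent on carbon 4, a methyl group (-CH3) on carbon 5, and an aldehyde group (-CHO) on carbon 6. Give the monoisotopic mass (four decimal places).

206.0306

Atom tally by fragment:
  CH3 → C:1 H:3
  CH2 → C:1 H:2
  CH2 → C:1 H:2
  CH(Br) → C:1 H:1 Br:1
  CH(CH3) → C:2 H:4
  CH2CHO → C:2 H:3 O:1
Element totals:
  C: 8
  H: 15
  Br: 1
  O: 1
Molecular formula: C8H15BrO.
  M = 8(12.0) + 15(1.007825) + 78.918338 + 15.994915
    = 96.000000 + 15.117375 + 78.918338 + 15.994915 = 206.030628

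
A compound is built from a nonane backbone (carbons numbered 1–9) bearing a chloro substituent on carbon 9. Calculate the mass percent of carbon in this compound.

66.44%

Atom tally by fragment:
  CH3 → C:1 H:3
  CH2 → C:1 H:2
  CH2 → C:1 H:2
  CH2 → C:1 H:2
  CH2 → C:1 H:2
  CH2 → C:1 H:2
  CH2 → C:1 H:2
  CH2 → C:1 H:2
  CH2Cl → C:1 H:2 Cl:1
Element totals:
  C: 9
  H: 19
  Cl: 1
Molecular formula: C9H19Cl.
Molar mass = 162.701 g/mol.
Mass from C: 9 × 12.011 = 108.099 g/mol.
%C = 108.099 / 162.701 × 100 = 66.44%.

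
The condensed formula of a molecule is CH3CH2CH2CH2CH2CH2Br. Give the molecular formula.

C6H13Br

Atom tally by fragment:
  CH3 → C:1 H:3
  CH2 → C:1 H:2
  CH2 → C:1 H:2
  CH2 → C:1 H:2
  CH2 → C:1 H:2
  CH2Br → C:1 H:2 Br:1
Element totals:
  C: 6
  H: 13
  Br: 1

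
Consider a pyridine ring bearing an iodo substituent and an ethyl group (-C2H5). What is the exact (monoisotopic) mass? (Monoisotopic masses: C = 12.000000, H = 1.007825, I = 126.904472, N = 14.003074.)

232.9701

Atom tally by fragment:
  pyridine ring core → C:5 H:5 N:1
  (− 2 ring H displaced by substituents)
  + I → I:1
  + C2H5 → C:2 H:5
Element totals:
  C: 7
  H: 8
  I: 1
  N: 1
Molecular formula: C7H8IN.
  M = 7(12.0) + 8(1.007825) + 126.904472 + 14.003074
    = 84.000000 + 8.062600 + 126.904472 + 14.003074 = 232.970146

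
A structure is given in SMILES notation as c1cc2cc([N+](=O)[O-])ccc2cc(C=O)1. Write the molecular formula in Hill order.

Atom tally by fragment:
  naphthalene ring system core → C:10 H:8
  (− 2 ring H displaced by substituents)
  + NO2 → N:1 O:2
  + CHO → C:1 H:1 O:1
Element totals:
  C: 11
  H: 7
  N: 1
  O: 3

C11H7NO3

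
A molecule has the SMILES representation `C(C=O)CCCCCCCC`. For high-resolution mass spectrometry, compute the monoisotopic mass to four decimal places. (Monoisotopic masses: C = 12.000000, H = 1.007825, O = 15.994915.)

156.1514

Atom tally by fragment:
  OHCCH2 → C:2 H:3 O:1
  CH2 → C:1 H:2
  CH2 → C:1 H:2
  CH2 → C:1 H:2
  CH2 → C:1 H:2
  CH2 → C:1 H:2
  CH2 → C:1 H:2
  CH2 → C:1 H:2
  CH3 → C:1 H:3
Element totals:
  C: 10
  H: 20
  O: 1
Molecular formula: C10H20O.
  M = 10(12.0) + 20(1.007825) + 15.994915
    = 120.000000 + 20.156500 + 15.994915 = 156.151415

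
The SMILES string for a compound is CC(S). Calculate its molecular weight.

Atom tally by fragment:
  CH3 → C:1 H:3
  CH2SH → C:1 H:3 S:1
Element totals:
  C: 2
  H: 6
  S: 1
Molecular formula: C2H6S.
  M = 2(12.011) + 6(1.008) + 32.06
    = 24.022 + 6.048 + 32.060 = 62.130

62.13 g/mol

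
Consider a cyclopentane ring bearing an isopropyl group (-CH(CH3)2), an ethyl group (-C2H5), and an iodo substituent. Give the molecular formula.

C10H19I

Atom tally by fragment:
  cyclopentane ring core → C:5 H:10
  (− 3 ring H displaced by substituents)
  + CH(CH3)2 → C:3 H:7
  + C2H5 → C:2 H:5
  + I → I:1
Element totals:
  C: 10
  H: 19
  I: 1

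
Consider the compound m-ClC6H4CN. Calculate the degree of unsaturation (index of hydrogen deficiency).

6

Atom tally by fragment:
  benzene ring core → C:6 H:6
  (− 2 ring H displaced by substituents)
  + Cl → Cl:1
  + CN → C:1 N:1
Element totals:
  C: 7
  H: 4
  Cl: 1
  N: 1
Molecular formula: C7H4ClN.
DoU = (2C + 2 + N − H − X) / 2 = (2·7 + 2 + 1 − 4 − 1) / 2 = 6.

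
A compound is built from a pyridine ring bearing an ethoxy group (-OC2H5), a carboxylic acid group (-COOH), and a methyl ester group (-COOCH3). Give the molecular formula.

Atom tally by fragment:
  pyridine ring core → C:5 H:5 N:1
  (− 3 ring H displaced by substituents)
  + OC2H5 → C:2 H:5 O:1
  + COOH → C:1 H:1 O:2
  + COOCH3 → C:2 H:3 O:2
Element totals:
  C: 10
  H: 11
  N: 1
  O: 5

C10H11NO5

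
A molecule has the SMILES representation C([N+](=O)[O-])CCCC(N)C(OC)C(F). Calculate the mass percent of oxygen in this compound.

23.05%

Atom tally by fragment:
  O2NCH2 → C:1 H:2 N:1 O:2
  CH2 → C:1 H:2
  CH2 → C:1 H:2
  CH2 → C:1 H:2
  CH(NH2) → C:1 H:3 N:1
  CH(OCH3) → C:2 H:4 O:1
  CH2F → C:1 H:2 F:1
Element totals:
  C: 8
  H: 17
  F: 1
  N: 2
  O: 3
Molecular formula: C8H17FN2O3.
Molar mass = 208.233 g/mol.
Mass from O: 3 × 15.999 = 47.997 g/mol.
%O = 47.997 / 208.233 × 100 = 23.05%.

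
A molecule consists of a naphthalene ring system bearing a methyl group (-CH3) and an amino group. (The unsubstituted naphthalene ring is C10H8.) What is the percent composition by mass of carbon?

84.04%

Atom tally by fragment:
  naphthalene ring system core → C:10 H:8
  (− 2 ring H displaced by substituents)
  + CH3 → C:1 H:3
  + NH2 → N:1 H:2
Element totals:
  C: 11
  H: 11
  N: 1
Molecular formula: C11H11N.
Molar mass = 157.216 g/mol.
Mass from C: 11 × 12.011 = 132.121 g/mol.
%C = 132.121 / 157.216 × 100 = 84.04%.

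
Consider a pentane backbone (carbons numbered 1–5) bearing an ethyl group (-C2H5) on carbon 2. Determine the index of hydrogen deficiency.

0

Atom tally by fragment:
  CH3 → C:1 H:3
  CH(C2H5) → C:3 H:6
  CH2 → C:1 H:2
  CH2 → C:1 H:2
  CH3 → C:1 H:3
Element totals:
  C: 7
  H: 16
Molecular formula: C7H16.
DoU = (2C + 2 + N − H − X) / 2 = (2·7 + 2 + 0 − 16 − 0) / 2 = 0.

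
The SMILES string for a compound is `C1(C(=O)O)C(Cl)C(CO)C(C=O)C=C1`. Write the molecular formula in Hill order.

C9H11ClO4

Atom tally by fragment:
  cyclohexene ring core → C:6 H:10
  (− 4 ring H displaced by substituents)
  + COOH → C:1 H:1 O:2
  + Cl → Cl:1
  + CH2OH → C:1 H:3 O:1
  + CHO → C:1 H:1 O:1
Element totals:
  C: 9
  H: 11
  Cl: 1
  O: 4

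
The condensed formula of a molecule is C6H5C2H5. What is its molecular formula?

C8H10

Atom tally by fragment:
  benzene ring core → C:6 H:6
  (− 1 ring H displaced by substituents)
  + C2H5 → C:2 H:5
Element totals:
  C: 8
  H: 10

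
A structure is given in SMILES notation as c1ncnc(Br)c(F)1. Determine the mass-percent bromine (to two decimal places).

Atom tally by fragment:
  pyrimidine ring core → C:4 H:4 N:2
  (− 2 ring H displaced by substituents)
  + Br → Br:1
  + F → F:1
Element totals:
  C: 4
  H: 2
  Br: 1
  F: 1
  N: 2
Molecular formula: C4H2BrFN2.
Molar mass = 176.976 g/mol.
Mass from Br: 1 × 79.904 = 79.904 g/mol.
%Br = 79.904 / 176.976 × 100 = 45.15%.

45.15%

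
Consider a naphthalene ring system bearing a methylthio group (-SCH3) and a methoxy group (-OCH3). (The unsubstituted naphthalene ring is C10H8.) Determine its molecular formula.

C12H12OS

Atom tally by fragment:
  naphthalene ring system core → C:10 H:8
  (− 2 ring H displaced by substituents)
  + SCH3 → C:1 H:3 S:1
  + OCH3 → C:1 H:3 O:1
Element totals:
  C: 12
  H: 12
  O: 1
  S: 1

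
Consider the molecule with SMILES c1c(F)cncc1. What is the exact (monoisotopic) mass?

97.0328

Atom tally by fragment:
  pyridine ring core → C:5 H:5 N:1
  (− 1 ring H displaced by substituents)
  + F → F:1
Element totals:
  C: 5
  H: 4
  F: 1
  N: 1
Molecular formula: C5H4FN.
  M = 5(12.0) + 4(1.007825) + 18.998403 + 14.003074
    = 60.000000 + 4.031300 + 18.998403 + 14.003074 = 97.032777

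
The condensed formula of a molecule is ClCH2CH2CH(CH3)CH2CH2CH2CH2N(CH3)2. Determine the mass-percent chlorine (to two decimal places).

Element totals:
  C: 10
  H: 22
  Cl: 1
  N: 1
Molecular formula: C10H22ClN.
Molar mass = 191.743 g/mol.
Mass from Cl: 1 × 35.45 = 35.450 g/mol.
%Cl = 35.450 / 191.743 × 100 = 18.49%.

18.49%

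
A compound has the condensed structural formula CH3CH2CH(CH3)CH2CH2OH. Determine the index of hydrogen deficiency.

Element totals:
  C: 6
  H: 14
  O: 1
Molecular formula: C6H14O.
DoU = (2C + 2 + N − H − X) / 2 = (2·6 + 2 + 0 − 14 − 0) / 2 = 0.

0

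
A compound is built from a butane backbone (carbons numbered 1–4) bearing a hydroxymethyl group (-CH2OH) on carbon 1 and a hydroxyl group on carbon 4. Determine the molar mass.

104.15 g/mol

Atom tally by fragment:
  HOCH2CH2 → C:2 H:5 O:1
  CH2 → C:1 H:2
  CH2 → C:1 H:2
  CH2OH → C:1 H:3 O:1
Element totals:
  C: 5
  H: 12
  O: 2
Molecular formula: C5H12O2.
  M = 5(12.011) + 12(1.008) + 2(15.999)
    = 60.055 + 12.096 + 31.998 = 104.149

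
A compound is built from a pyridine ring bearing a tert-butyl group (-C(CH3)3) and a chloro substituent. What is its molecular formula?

Atom tally by fragment:
  pyridine ring core → C:5 H:5 N:1
  (− 2 ring H displaced by substituents)
  + C(CH3)3 → C:4 H:9
  + Cl → Cl:1
Element totals:
  C: 9
  H: 12
  Cl: 1
  N: 1

C9H12ClN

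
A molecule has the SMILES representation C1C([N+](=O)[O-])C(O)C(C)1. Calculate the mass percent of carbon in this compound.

45.80%

Atom tally by fragment:
  cyclobutane ring core → C:4 H:8
  (− 3 ring H displaced by substituents)
  + NO2 → N:1 O:2
  + OH → O:1 H:1
  + CH3 → C:1 H:3
Element totals:
  C: 5
  H: 9
  N: 1
  O: 3
Molecular formula: C5H9NO3.
Molar mass = 131.131 g/mol.
Mass from C: 5 × 12.011 = 60.055 g/mol.
%C = 60.055 / 131.131 × 100 = 45.80%.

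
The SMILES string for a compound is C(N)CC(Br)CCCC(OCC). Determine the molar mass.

238.17 g/mol

Atom tally by fragment:
  H2NCH2 → C:1 H:4 N:1
  CH2 → C:1 H:2
  CH(Br) → C:1 H:1 Br:1
  CH2 → C:1 H:2
  CH2 → C:1 H:2
  CH2 → C:1 H:2
  CH2OC2H5 → C:3 H:7 O:1
Element totals:
  C: 9
  H: 20
  Br: 1
  N: 1
  O: 1
Molecular formula: C9H20BrNO.
  M = 9(12.011) + 20(1.008) + 79.904 + 14.007 + 15.999
    = 108.099 + 20.160 + 79.904 + 14.007 + 15.999 = 238.169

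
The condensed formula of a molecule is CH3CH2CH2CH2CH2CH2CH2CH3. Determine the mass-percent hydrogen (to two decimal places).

Atom tally by fragment:
  CH3 → C:1 H:3
  CH2 → C:1 H:2
  CH2 → C:1 H:2
  CH2 → C:1 H:2
  CH2 → C:1 H:2
  CH2 → C:1 H:2
  CH2 → C:1 H:2
  CH3 → C:1 H:3
Element totals:
  C: 8
  H: 18
Molecular formula: C8H18.
Molar mass = 114.232 g/mol.
Mass from H: 18 × 1.008 = 18.144 g/mol.
%H = 18.144 / 114.232 × 100 = 15.88%.

15.88%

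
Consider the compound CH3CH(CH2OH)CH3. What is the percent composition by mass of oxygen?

21.58%

Atom tally by fragment:
  CH3 → C:1 H:3
  CH(CH2OH) → C:2 H:4 O:1
  CH3 → C:1 H:3
Element totals:
  C: 4
  H: 10
  O: 1
Molecular formula: C4H10O.
Molar mass = 74.123 g/mol.
Mass from O: 1 × 15.999 = 15.999 g/mol.
%O = 15.999 / 74.123 × 100 = 21.58%.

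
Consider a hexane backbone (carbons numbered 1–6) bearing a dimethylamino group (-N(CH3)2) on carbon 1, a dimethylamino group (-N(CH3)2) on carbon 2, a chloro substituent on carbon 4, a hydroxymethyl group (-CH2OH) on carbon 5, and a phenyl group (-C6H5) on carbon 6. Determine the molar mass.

Atom tally by fragment:
  (CH3)2NCH2 → C:3 H:8 N:1
  CH(N(CH3)2) → C:3 H:7 N:1
  CH2 → C:1 H:2
  CH(Cl) → C:1 H:1 Cl:1
  CH(CH2OH) → C:2 H:4 O:1
  CH2C6H5 → C:7 H:7
Element totals:
  C: 17
  H: 29
  Cl: 1
  N: 2
  O: 1
Molecular formula: C17H29ClN2O.
  M = 17(12.011) + 29(1.008) + 35.45 + 2(14.007) + 15.999
    = 204.187 + 29.232 + 35.450 + 28.014 + 15.999 = 312.882

312.88 g/mol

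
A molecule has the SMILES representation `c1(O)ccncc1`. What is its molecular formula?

Atom tally by fragment:
  pyridine ring core → C:5 H:5 N:1
  (− 1 ring H displaced by substituents)
  + OH → O:1 H:1
Element totals:
  C: 5
  H: 5
  N: 1
  O: 1

C5H5NO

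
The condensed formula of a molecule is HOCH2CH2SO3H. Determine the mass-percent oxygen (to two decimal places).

Atom tally by fragment:
  HOCH2 → C:1 H:3 O:1
  CH2SO3H → C:1 H:3 S:1 O:3
Element totals:
  C: 2
  H: 6
  O: 4
  S: 1
Molecular formula: C2H6O4S.
Molar mass = 126.126 g/mol.
Mass from O: 4 × 15.999 = 63.996 g/mol.
%O = 63.996 / 126.126 × 100 = 50.74%.

50.74%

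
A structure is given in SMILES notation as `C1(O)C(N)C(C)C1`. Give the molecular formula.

Atom tally by fragment:
  cyclobutane ring core → C:4 H:8
  (− 3 ring H displaced by substituents)
  + OH → O:1 H:1
  + NH2 → N:1 H:2
  + CH3 → C:1 H:3
Element totals:
  C: 5
  H: 11
  N: 1
  O: 1

C5H11NO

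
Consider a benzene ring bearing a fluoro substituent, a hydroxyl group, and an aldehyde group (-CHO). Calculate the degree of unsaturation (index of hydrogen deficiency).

5

Atom tally by fragment:
  benzene ring core → C:6 H:6
  (− 3 ring H displaced by substituents)
  + F → F:1
  + OH → O:1 H:1
  + CHO → C:1 H:1 O:1
Element totals:
  C: 7
  H: 5
  F: 1
  O: 2
Molecular formula: C7H5FO2.
DoU = (2C + 2 + N − H − X) / 2 = (2·7 + 2 + 0 − 5 − 1) / 2 = 5.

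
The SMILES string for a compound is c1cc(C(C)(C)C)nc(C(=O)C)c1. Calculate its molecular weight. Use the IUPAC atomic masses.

177.25 g/mol

Atom tally by fragment:
  pyridine ring core → C:5 H:5 N:1
  (− 2 ring H displaced by substituents)
  + C(CH3)3 → C:4 H:9
  + COCH3 → C:2 H:3 O:1
Element totals:
  C: 11
  H: 15
  N: 1
  O: 1
Molecular formula: C11H15NO.
  M = 11(12.011) + 15(1.008) + 14.007 + 15.999
    = 132.121 + 15.120 + 14.007 + 15.999 = 177.247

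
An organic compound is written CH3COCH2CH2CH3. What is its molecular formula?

Atom tally by fragment:
  CH3COCH2 → C:3 H:5 O:1
  CH2 → C:1 H:2
  CH3 → C:1 H:3
Element totals:
  C: 5
  H: 10
  O: 1

C5H10O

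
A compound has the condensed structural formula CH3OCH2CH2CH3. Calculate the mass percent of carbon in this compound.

64.82%

Atom tally by fragment:
  CH3OCH2 → C:2 H:5 O:1
  CH2 → C:1 H:2
  CH3 → C:1 H:3
Element totals:
  C: 4
  H: 10
  O: 1
Molecular formula: C4H10O.
Molar mass = 74.123 g/mol.
Mass from C: 4 × 12.011 = 48.044 g/mol.
%C = 48.044 / 74.123 × 100 = 64.82%.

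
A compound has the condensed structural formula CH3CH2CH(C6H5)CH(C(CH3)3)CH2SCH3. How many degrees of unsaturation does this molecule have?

4

Atom tally by fragment:
  CH3 → C:1 H:3
  CH2 → C:1 H:2
  CH(C6H5) → C:7 H:6
  CH(C(CH3)3) → C:5 H:10
  CH2SCH3 → C:2 H:5 S:1
Element totals:
  C: 16
  H: 26
  S: 1
Molecular formula: C16H26S.
DoU = (2C + 2 + N − H − X) / 2 = (2·16 + 2 + 0 − 26 − 0) / 2 = 4.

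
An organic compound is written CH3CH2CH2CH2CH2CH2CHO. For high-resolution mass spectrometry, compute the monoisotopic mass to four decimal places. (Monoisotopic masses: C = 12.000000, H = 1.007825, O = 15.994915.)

114.1045

Element totals:
  C: 7
  H: 14
  O: 1
Molecular formula: C7H14O.
  M = 7(12.0) + 14(1.007825) + 15.994915
    = 84.000000 + 14.109550 + 15.994915 = 114.104465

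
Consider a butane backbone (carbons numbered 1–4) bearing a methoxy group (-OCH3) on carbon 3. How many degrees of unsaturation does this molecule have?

Atom tally by fragment:
  CH3 → C:1 H:3
  CH2 → C:1 H:2
  CH(OCH3) → C:2 H:4 O:1
  CH3 → C:1 H:3
Element totals:
  C: 5
  H: 12
  O: 1
Molecular formula: C5H12O.
DoU = (2C + 2 + N − H − X) / 2 = (2·5 + 2 + 0 − 12 − 0) / 2 = 0.

0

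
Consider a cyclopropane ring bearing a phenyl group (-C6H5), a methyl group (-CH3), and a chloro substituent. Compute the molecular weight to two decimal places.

Atom tally by fragment:
  cyclopropane ring core → C:3 H:6
  (− 3 ring H displaced by substituents)
  + C6H5 → C:6 H:5
  + CH3 → C:1 H:3
  + Cl → Cl:1
Element totals:
  C: 10
  H: 11
  Cl: 1
Molecular formula: C10H11Cl.
  M = 10(12.011) + 11(1.008) + 35.45
    = 120.110 + 11.088 + 35.450 = 166.648

166.65 g/mol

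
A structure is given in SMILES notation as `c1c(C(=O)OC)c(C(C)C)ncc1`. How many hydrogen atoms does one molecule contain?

13

Atom tally by fragment:
  pyridine ring core → C:5 H:5 N:1
  (− 2 ring H displaced by substituents)
  + COOCH3 → C:2 H:3 O:2
  + CH(CH3)2 → C:3 H:7
Element totals:
  C: 10
  H: 13
  N: 1
  O: 2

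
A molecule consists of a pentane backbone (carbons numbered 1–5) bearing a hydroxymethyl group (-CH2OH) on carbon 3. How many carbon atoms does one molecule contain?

6

Atom tally by fragment:
  CH3 → C:1 H:3
  CH2 → C:1 H:2
  CH(CH2OH) → C:2 H:4 O:1
  CH2 → C:1 H:2
  CH3 → C:1 H:3
Element totals:
  C: 6
  H: 14
  O: 1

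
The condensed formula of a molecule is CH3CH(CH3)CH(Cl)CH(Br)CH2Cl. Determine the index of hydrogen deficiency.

0

Atom tally by fragment:
  CH3 → C:1 H:3
  CH(CH3) → C:2 H:4
  CH(Cl) → C:1 H:1 Cl:1
  CH(Br) → C:1 H:1 Br:1
  CH2Cl → C:1 H:2 Cl:1
Element totals:
  C: 6
  H: 11
  Br: 1
  Cl: 2
Molecular formula: C6H11BrCl2.
DoU = (2C + 2 + N − H − X) / 2 = (2·6 + 2 + 0 − 11 − 3) / 2 = 0.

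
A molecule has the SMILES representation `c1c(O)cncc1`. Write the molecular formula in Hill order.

Atom tally by fragment:
  pyridine ring core → C:5 H:5 N:1
  (− 1 ring H displaced by substituents)
  + OH → O:1 H:1
Element totals:
  C: 5
  H: 5
  N: 1
  O: 1

C5H5NO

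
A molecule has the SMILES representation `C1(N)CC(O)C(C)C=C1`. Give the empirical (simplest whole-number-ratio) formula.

Atom tally by fragment:
  cyclohexene ring core → C:6 H:10
  (− 3 ring H displaced by substituents)
  + NH2 → N:1 H:2
  + OH → O:1 H:1
  + CH3 → C:1 H:3
Element totals:
  C: 7
  H: 13
  N: 1
  O: 1
Molecular formula: C7H13NO.
gcd of subscripts (7, 13, 1, 1) = 1, so the empirical formula equals the molecular formula.

C7H13NO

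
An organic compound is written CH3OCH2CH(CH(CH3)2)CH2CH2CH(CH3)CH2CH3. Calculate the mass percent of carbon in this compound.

Element totals:
  C: 12
  H: 26
  O: 1
Molecular formula: C12H26O.
Molar mass = 186.339 g/mol.
Mass from C: 12 × 12.011 = 144.132 g/mol.
%C = 144.132 / 186.339 × 100 = 77.35%.

77.35%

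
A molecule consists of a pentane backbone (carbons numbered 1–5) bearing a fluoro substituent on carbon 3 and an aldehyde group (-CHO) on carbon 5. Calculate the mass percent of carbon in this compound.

60.99%

Atom tally by fragment:
  CH3 → C:1 H:3
  CH2 → C:1 H:2
  CH(F) → C:1 H:1 F:1
  CH2 → C:1 H:2
  CH2CHO → C:2 H:3 O:1
Element totals:
  C: 6
  H: 11
  F: 1
  O: 1
Molecular formula: C6H11FO.
Molar mass = 118.151 g/mol.
Mass from C: 6 × 12.011 = 72.066 g/mol.
%C = 72.066 / 118.151 × 100 = 60.99%.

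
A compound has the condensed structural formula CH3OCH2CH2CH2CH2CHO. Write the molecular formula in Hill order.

C6H12O2

Atom tally by fragment:
  CH3OCH2 → C:2 H:5 O:1
  CH2 → C:1 H:2
  CH2 → C:1 H:2
  CH2CHO → C:2 H:3 O:1
Element totals:
  C: 6
  H: 12
  O: 2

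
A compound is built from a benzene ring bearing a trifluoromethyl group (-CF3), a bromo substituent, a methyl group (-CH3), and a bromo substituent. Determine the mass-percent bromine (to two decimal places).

Atom tally by fragment:
  benzene ring core → C:6 H:6
  (− 4 ring H displaced by substituents)
  + CF3 → C:1 F:3
  + Br → Br:1
  + CH3 → C:1 H:3
  + Br → Br:1
Element totals:
  C: 8
  H: 5
  Br: 2
  F: 3
Molecular formula: C8H5Br2F3.
Molar mass = 317.930 g/mol.
Mass from Br: 2 × 79.904 = 159.808 g/mol.
%Br = 159.808 / 317.930 × 100 = 50.27%.

50.27%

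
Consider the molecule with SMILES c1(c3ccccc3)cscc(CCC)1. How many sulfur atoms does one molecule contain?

1

Atom tally by fragment:
  thiophene ring core → C:4 H:4 S:1
  (− 2 ring H displaced by substituents)
  + C6H5 → C:6 H:5
  + CH2CH2CH3 → C:3 H:7
Element totals:
  C: 13
  H: 14
  S: 1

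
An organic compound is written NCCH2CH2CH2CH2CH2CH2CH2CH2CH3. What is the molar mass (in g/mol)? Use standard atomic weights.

Atom tally by fragment:
  NCCH2 → C:2 H:2 N:1
  CH2 → C:1 H:2
  CH2 → C:1 H:2
  CH2 → C:1 H:2
  CH2 → C:1 H:2
  CH2 → C:1 H:2
  CH2 → C:1 H:2
  CH2 → C:1 H:2
  CH3 → C:1 H:3
Element totals:
  C: 10
  H: 19
  N: 1
Molecular formula: C10H19N.
  M = 10(12.011) + 19(1.008) + 14.007
    = 120.110 + 19.152 + 14.007 = 153.269

153.27 g/mol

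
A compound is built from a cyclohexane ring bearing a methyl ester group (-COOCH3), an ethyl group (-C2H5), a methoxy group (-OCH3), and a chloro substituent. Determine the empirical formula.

Atom tally by fragment:
  cyclohexane ring core → C:6 H:12
  (− 4 ring H displaced by substituents)
  + COOCH3 → C:2 H:3 O:2
  + C2H5 → C:2 H:5
  + OCH3 → C:1 H:3 O:1
  + Cl → Cl:1
Element totals:
  C: 11
  H: 19
  Cl: 1
  O: 3
Molecular formula: C11H19ClO3.
gcd of subscripts (11, 1, 19, 3) = 1, so the empirical formula equals the molecular formula.

C11H19ClO3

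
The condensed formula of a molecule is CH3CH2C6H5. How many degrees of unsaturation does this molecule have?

4

Atom tally by fragment:
  CH3 → C:1 H:3
  CH2C6H5 → C:7 H:7
Element totals:
  C: 8
  H: 10
Molecular formula: C8H10.
DoU = (2C + 2 + N − H − X) / 2 = (2·8 + 2 + 0 − 10 − 0) / 2 = 4.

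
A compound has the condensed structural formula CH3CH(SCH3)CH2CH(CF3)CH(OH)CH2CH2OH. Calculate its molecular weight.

246.29 g/mol

Atom tally by fragment:
  CH3 → C:1 H:3
  CH(SCH3) → C:2 H:4 S:1
  CH2 → C:1 H:2
  CH(CF3) → C:2 H:1 F:3
  CH(OH) → C:1 H:2 O:1
  CH2 → C:1 H:2
  CH2OH → C:1 H:3 O:1
Element totals:
  C: 9
  H: 17
  F: 3
  O: 2
  S: 1
Molecular formula: C9H17F3O2S.
  M = 9(12.011) + 17(1.008) + 3(18.998) + 2(15.999) + 32.06
    = 108.099 + 17.136 + 56.994 + 31.998 + 32.060 = 246.287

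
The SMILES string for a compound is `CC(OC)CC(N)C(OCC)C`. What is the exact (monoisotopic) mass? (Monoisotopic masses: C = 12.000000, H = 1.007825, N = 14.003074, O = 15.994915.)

Atom tally by fragment:
  CH3 → C:1 H:3
  CH(OCH3) → C:2 H:4 O:1
  CH2 → C:1 H:2
  CH(NH2) → C:1 H:3 N:1
  CH(OC2H5) → C:3 H:6 O:1
  CH3 → C:1 H:3
Element totals:
  C: 9
  H: 21
  N: 1
  O: 2
Molecular formula: C9H21NO2.
  M = 9(12.0) + 21(1.007825) + 14.003074 + 2(15.994915)
    = 108.000000 + 21.164325 + 14.003074 + 31.989830 = 175.157229

175.1572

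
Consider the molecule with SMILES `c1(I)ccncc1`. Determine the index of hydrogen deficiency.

Atom tally by fragment:
  pyridine ring core → C:5 H:5 N:1
  (− 1 ring H displaced by substituents)
  + I → I:1
Element totals:
  C: 5
  H: 4
  I: 1
  N: 1
Molecular formula: C5H4IN.
DoU = (2C + 2 + N − H − X) / 2 = (2·5 + 2 + 1 − 4 − 1) / 2 = 4.

4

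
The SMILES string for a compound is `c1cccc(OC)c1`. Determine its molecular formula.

Atom tally by fragment:
  benzene ring core → C:6 H:6
  (− 1 ring H displaced by substituents)
  + OCH3 → C:1 H:3 O:1
Element totals:
  C: 7
  H: 8
  O: 1

C7H8O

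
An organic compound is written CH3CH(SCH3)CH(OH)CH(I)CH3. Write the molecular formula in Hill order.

C6H13IOS

Atom tally by fragment:
  CH3 → C:1 H:3
  CH(SCH3) → C:2 H:4 S:1
  CH(OH) → C:1 H:2 O:1
  CH(I) → C:1 H:1 I:1
  CH3 → C:1 H:3
Element totals:
  C: 6
  H: 13
  I: 1
  O: 1
  S: 1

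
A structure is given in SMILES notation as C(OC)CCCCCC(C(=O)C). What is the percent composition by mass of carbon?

69.72%

Atom tally by fragment:
  CH3OCH2 → C:2 H:5 O:1
  CH2 → C:1 H:2
  CH2 → C:1 H:2
  CH2 → C:1 H:2
  CH2 → C:1 H:2
  CH2 → C:1 H:2
  CH2COCH3 → C:3 H:5 O:1
Element totals:
  C: 10
  H: 20
  O: 2
Molecular formula: C10H20O2.
Molar mass = 172.268 g/mol.
Mass from C: 10 × 12.011 = 120.110 g/mol.
%C = 120.110 / 172.268 × 100 = 69.72%.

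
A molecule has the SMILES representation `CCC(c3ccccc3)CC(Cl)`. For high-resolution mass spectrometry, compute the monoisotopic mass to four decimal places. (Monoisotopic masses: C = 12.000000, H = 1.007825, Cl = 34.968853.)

182.0862

Atom tally by fragment:
  CH3 → C:1 H:3
  CH2 → C:1 H:2
  CH(C6H5) → C:7 H:6
  CH2 → C:1 H:2
  CH2Cl → C:1 H:2 Cl:1
Element totals:
  C: 11
  H: 15
  Cl: 1
Molecular formula: C11H15Cl.
  M = 11(12.0) + 15(1.007825) + 34.968853
    = 132.000000 + 15.117375 + 34.968853 = 182.086228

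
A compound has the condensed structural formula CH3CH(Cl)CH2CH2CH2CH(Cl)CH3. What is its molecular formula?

C7H14Cl2

Atom tally by fragment:
  CH3 → C:1 H:3
  CH(Cl) → C:1 H:1 Cl:1
  CH2 → C:1 H:2
  CH2 → C:1 H:2
  CH2 → C:1 H:2
  CH(Cl) → C:1 H:1 Cl:1
  CH3 → C:1 H:3
Element totals:
  C: 7
  H: 14
  Cl: 2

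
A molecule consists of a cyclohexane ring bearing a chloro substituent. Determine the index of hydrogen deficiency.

Atom tally by fragment:
  cyclohexane ring core → C:6 H:12
  (− 1 ring H displaced by substituents)
  + Cl → Cl:1
Element totals:
  C: 6
  H: 11
  Cl: 1
Molecular formula: C6H11Cl.
DoU = (2C + 2 + N − H − X) / 2 = (2·6 + 2 + 0 − 11 − 1) / 2 = 1.

1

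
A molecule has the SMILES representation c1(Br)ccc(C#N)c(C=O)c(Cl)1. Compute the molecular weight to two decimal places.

Atom tally by fragment:
  benzene ring core → C:6 H:6
  (− 4 ring H displaced by substituents)
  + Br → Br:1
  + CN → C:1 N:1
  + CHO → C:1 H:1 O:1
  + Cl → Cl:1
Element totals:
  C: 8
  H: 3
  Br: 1
  Cl: 1
  N: 1
  O: 1
Molecular formula: C8H3BrClNO.
  M = 8(12.011) + 3(1.008) + 79.904 + 35.45 + 14.007 + 15.999
    = 96.088 + 3.024 + 79.904 + 35.450 + 14.007 + 15.999 = 244.472

244.47 g/mol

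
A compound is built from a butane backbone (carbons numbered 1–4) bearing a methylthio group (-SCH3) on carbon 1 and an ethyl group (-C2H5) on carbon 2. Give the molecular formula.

Atom tally by fragment:
  CH3SCH2 → C:2 H:5 S:1
  CH(C2H5) → C:3 H:6
  CH2 → C:1 H:2
  CH3 → C:1 H:3
Element totals:
  C: 7
  H: 16
  S: 1

C7H16S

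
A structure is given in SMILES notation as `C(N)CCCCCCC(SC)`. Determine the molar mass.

Atom tally by fragment:
  H2NCH2 → C:1 H:4 N:1
  CH2 → C:1 H:2
  CH2 → C:1 H:2
  CH2 → C:1 H:2
  CH2 → C:1 H:2
  CH2 → C:1 H:2
  CH2 → C:1 H:2
  CH2SCH3 → C:2 H:5 S:1
Element totals:
  C: 9
  H: 21
  N: 1
  S: 1
Molecular formula: C9H21NS.
  M = 9(12.011) + 21(1.008) + 14.007 + 32.06
    = 108.099 + 21.168 + 14.007 + 32.060 = 175.334

175.33 g/mol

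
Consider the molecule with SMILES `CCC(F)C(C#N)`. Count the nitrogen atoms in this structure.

1

Atom tally by fragment:
  CH3 → C:1 H:3
  CH2 → C:1 H:2
  CH(F) → C:1 H:1 F:1
  CH2CN → C:2 H:2 N:1
Element totals:
  C: 5
  H: 8
  F: 1
  N: 1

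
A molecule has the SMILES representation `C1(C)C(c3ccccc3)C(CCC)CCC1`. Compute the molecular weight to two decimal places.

216.37 g/mol

Atom tally by fragment:
  cyclohexane ring core → C:6 H:12
  (− 3 ring H displaced by substituents)
  + CH3 → C:1 H:3
  + C6H5 → C:6 H:5
  + CH2CH2CH3 → C:3 H:7
Element totals:
  C: 16
  H: 24
Molecular formula: C16H24.
  M = 16(12.011) + 24(1.008)
    = 192.176 + 24.192 = 216.368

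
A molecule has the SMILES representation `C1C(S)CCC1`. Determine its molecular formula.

Atom tally by fragment:
  cyclopentane ring core → C:5 H:10
  (− 1 ring H displaced by substituents)
  + SH → S:1 H:1
Element totals:
  C: 5
  H: 10
  S: 1

C5H10S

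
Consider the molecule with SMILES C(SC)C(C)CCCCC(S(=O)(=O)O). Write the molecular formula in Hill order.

C9H20O3S2

Atom tally by fragment:
  CH3SCH2 → C:2 H:5 S:1
  CH(CH3) → C:2 H:4
  CH2 → C:1 H:2
  CH2 → C:1 H:2
  CH2 → C:1 H:2
  CH2 → C:1 H:2
  CH2SO3H → C:1 H:3 S:1 O:3
Element totals:
  C: 9
  H: 20
  O: 3
  S: 2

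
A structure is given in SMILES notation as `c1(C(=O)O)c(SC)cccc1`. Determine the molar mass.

Atom tally by fragment:
  benzene ring core → C:6 H:6
  (− 2 ring H displaced by substituents)
  + COOH → C:1 H:1 O:2
  + SCH3 → C:1 H:3 S:1
Element totals:
  C: 8
  H: 8
  O: 2
  S: 1
Molecular formula: C8H8O2S.
  M = 8(12.011) + 8(1.008) + 2(15.999) + 32.06
    = 96.088 + 8.064 + 31.998 + 32.060 = 168.210

168.21 g/mol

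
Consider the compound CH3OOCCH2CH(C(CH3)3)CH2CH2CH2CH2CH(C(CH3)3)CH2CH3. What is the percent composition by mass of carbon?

Atom tally by fragment:
  CH3OOCCH2 → C:3 H:5 O:2
  CH(C(CH3)3) → C:5 H:10
  CH2 → C:1 H:2
  CH2 → C:1 H:2
  CH2 → C:1 H:2
  CH2 → C:1 H:2
  CH(C(CH3)3) → C:5 H:10
  CH2 → C:1 H:2
  CH3 → C:1 H:3
Element totals:
  C: 19
  H: 38
  O: 2
Molecular formula: C19H38O2.
Molar mass = 298.511 g/mol.
Mass from C: 19 × 12.011 = 228.209 g/mol.
%C = 228.209 / 298.511 × 100 = 76.45%.

76.45%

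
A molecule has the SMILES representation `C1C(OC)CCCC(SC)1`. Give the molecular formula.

Atom tally by fragment:
  cyclohexane ring core → C:6 H:12
  (− 2 ring H displaced by substituents)
  + OCH3 → C:1 H:3 O:1
  + SCH3 → C:1 H:3 S:1
Element totals:
  C: 8
  H: 16
  O: 1
  S: 1

C8H16OS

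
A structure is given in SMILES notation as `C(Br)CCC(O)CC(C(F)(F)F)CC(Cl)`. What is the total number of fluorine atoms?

3

Atom tally by fragment:
  BrCH2 → C:1 H:2 Br:1
  CH2 → C:1 H:2
  CH2 → C:1 H:2
  CH(OH) → C:1 H:2 O:1
  CH2 → C:1 H:2
  CH(CF3) → C:2 H:1 F:3
  CH2 → C:1 H:2
  CH2Cl → C:1 H:2 Cl:1
Element totals:
  C: 9
  H: 15
  Br: 1
  Cl: 1
  F: 3
  O: 1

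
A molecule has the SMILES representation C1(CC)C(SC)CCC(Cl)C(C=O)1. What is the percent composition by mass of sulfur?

14.52%

Atom tally by fragment:
  cyclohexane ring core → C:6 H:12
  (− 4 ring H displaced by substituents)
  + C2H5 → C:2 H:5
  + SCH3 → C:1 H:3 S:1
  + Cl → Cl:1
  + CHO → C:1 H:1 O:1
Element totals:
  C: 10
  H: 17
  Cl: 1
  O: 1
  S: 1
Molecular formula: C10H17ClOS.
Molar mass = 220.755 g/mol.
Mass from S: 1 × 32.06 = 32.060 g/mol.
%S = 32.060 / 220.755 × 100 = 14.52%.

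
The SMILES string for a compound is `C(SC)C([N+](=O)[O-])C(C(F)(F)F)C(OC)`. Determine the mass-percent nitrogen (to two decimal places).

Atom tally by fragment:
  CH3SCH2 → C:2 H:5 S:1
  CH(NO2) → C:1 H:1 N:1 O:2
  CH(CF3) → C:2 H:1 F:3
  CH2OCH3 → C:2 H:5 O:1
Element totals:
  C: 7
  H: 12
  F: 3
  N: 1
  O: 3
  S: 1
Molecular formula: C7H12F3NO3S.
Molar mass = 247.231 g/mol.
Mass from N: 1 × 14.007 = 14.007 g/mol.
%N = 14.007 / 247.231 × 100 = 5.67%.

5.67%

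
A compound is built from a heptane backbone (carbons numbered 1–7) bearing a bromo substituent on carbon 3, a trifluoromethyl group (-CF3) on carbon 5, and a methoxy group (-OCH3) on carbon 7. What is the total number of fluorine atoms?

3

Atom tally by fragment:
  CH3 → C:1 H:3
  CH2 → C:1 H:2
  CH(Br) → C:1 H:1 Br:1
  CH2 → C:1 H:2
  CH(CF3) → C:2 H:1 F:3
  CH2 → C:1 H:2
  CH2OCH3 → C:2 H:5 O:1
Element totals:
  C: 9
  H: 16
  Br: 1
  F: 3
  O: 1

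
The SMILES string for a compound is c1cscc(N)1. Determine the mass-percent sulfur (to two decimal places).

32.33%

Atom tally by fragment:
  thiophene ring core → C:4 H:4 S:1
  (− 1 ring H displaced by substituents)
  + NH2 → N:1 H:2
Element totals:
  C: 4
  H: 5
  N: 1
  S: 1
Molecular formula: C4H5NS.
Molar mass = 99.151 g/mol.
Mass from S: 1 × 32.06 = 32.060 g/mol.
%S = 32.060 / 99.151 × 100 = 32.33%.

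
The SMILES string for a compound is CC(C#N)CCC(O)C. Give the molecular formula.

Atom tally by fragment:
  CH3 → C:1 H:3
  CH(CN) → C:2 H:1 N:1
  CH2 → C:1 H:2
  CH2 → C:1 H:2
  CH(OH) → C:1 H:2 O:1
  CH3 → C:1 H:3
Element totals:
  C: 7
  H: 13
  N: 1
  O: 1

C7H13NO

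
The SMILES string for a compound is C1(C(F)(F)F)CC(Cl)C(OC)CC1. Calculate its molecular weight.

216.63 g/mol

Atom tally by fragment:
  cyclohexane ring core → C:6 H:12
  (− 3 ring H displaced by substituents)
  + CF3 → C:1 F:3
  + Cl → Cl:1
  + OCH3 → C:1 H:3 O:1
Element totals:
  C: 8
  H: 12
  Cl: 1
  F: 3
  O: 1
Molecular formula: C8H12ClF3O.
  M = 8(12.011) + 12(1.008) + 35.45 + 3(18.998) + 15.999
    = 96.088 + 12.096 + 35.450 + 56.994 + 15.999 = 216.627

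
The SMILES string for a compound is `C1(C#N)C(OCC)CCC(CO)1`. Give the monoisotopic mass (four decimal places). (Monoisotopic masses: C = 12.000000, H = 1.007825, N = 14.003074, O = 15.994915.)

Atom tally by fragment:
  cyclopentane ring core → C:5 H:10
  (− 3 ring H displaced by substituents)
  + CN → C:1 N:1
  + OC2H5 → C:2 H:5 O:1
  + CH2OH → C:1 H:3 O:1
Element totals:
  C: 9
  H: 15
  N: 1
  O: 2
Molecular formula: C9H15NO2.
  M = 9(12.0) + 15(1.007825) + 14.003074 + 2(15.994915)
    = 108.000000 + 15.117375 + 14.003074 + 31.989830 = 169.110279

169.1103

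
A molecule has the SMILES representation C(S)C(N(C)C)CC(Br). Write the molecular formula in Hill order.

C6H14BrNS

Atom tally by fragment:
  HSCH2 → C:1 H:3 S:1
  CH(N(CH3)2) → C:3 H:7 N:1
  CH2 → C:1 H:2
  CH2Br → C:1 H:2 Br:1
Element totals:
  C: 6
  H: 14
  Br: 1
  N: 1
  S: 1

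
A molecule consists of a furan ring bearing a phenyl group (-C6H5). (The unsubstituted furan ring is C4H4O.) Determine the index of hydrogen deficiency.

7

Atom tally by fragment:
  furan ring core → C:4 H:4 O:1
  (− 1 ring H displaced by substituents)
  + C6H5 → C:6 H:5
Element totals:
  C: 10
  H: 8
  O: 1
Molecular formula: C10H8O.
DoU = (2C + 2 + N − H − X) / 2 = (2·10 + 2 + 0 − 8 − 0) / 2 = 7.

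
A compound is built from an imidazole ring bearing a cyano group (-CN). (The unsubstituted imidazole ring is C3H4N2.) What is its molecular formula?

Atom tally by fragment:
  imidazole ring core → C:3 H:4 N:2
  (− 1 ring H displaced by substituents)
  + CN → C:1 N:1
Element totals:
  C: 4
  H: 3
  N: 3

C4H3N3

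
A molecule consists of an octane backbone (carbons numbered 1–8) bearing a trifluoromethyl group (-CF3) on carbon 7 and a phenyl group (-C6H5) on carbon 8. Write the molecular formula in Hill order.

Atom tally by fragment:
  CH3 → C:1 H:3
  CH2 → C:1 H:2
  CH2 → C:1 H:2
  CH2 → C:1 H:2
  CH2 → C:1 H:2
  CH2 → C:1 H:2
  CH(CF3) → C:2 H:1 F:3
  CH2C6H5 → C:7 H:7
Element totals:
  C: 15
  H: 21
  F: 3

C15H21F3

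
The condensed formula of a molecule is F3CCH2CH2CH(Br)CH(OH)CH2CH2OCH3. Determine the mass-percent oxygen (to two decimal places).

Atom tally by fragment:
  F3CCH2 → C:2 H:2 F:3
  CH2 → C:1 H:2
  CH(Br) → C:1 H:1 Br:1
  CH(OH) → C:1 H:2 O:1
  CH2 → C:1 H:2
  CH2OCH3 → C:2 H:5 O:1
Element totals:
  C: 8
  H: 14
  Br: 1
  F: 3
  O: 2
Molecular formula: C8H14BrF3O2.
Molar mass = 279.096 g/mol.
Mass from O: 2 × 15.999 = 31.998 g/mol.
%O = 31.998 / 279.096 × 100 = 11.46%.

11.46%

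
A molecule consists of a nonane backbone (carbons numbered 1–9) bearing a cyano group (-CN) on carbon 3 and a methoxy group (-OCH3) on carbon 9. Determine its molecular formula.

C11H21NO

Atom tally by fragment:
  CH3 → C:1 H:3
  CH2 → C:1 H:2
  CH(CN) → C:2 H:1 N:1
  CH2 → C:1 H:2
  CH2 → C:1 H:2
  CH2 → C:1 H:2
  CH2 → C:1 H:2
  CH2 → C:1 H:2
  CH2OCH3 → C:2 H:5 O:1
Element totals:
  C: 11
  H: 21
  N: 1
  O: 1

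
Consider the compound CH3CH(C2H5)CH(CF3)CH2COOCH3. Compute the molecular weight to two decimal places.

Atom tally by fragment:
  CH3 → C:1 H:3
  CH(C2H5) → C:3 H:6
  CH(CF3) → C:2 H:1 F:3
  CH2COOCH3 → C:3 H:5 O:2
Element totals:
  C: 9
  H: 15
  F: 3
  O: 2
Molecular formula: C9H15F3O2.
  M = 9(12.011) + 15(1.008) + 3(18.998) + 2(15.999)
    = 108.099 + 15.120 + 56.994 + 31.998 = 212.211

212.21 g/mol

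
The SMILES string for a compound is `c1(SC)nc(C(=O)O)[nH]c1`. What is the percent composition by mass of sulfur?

20.27%

Atom tally by fragment:
  imidazole ring core → C:3 H:4 N:2
  (− 2 ring H displaced by substituents)
  + SCH3 → C:1 H:3 S:1
  + COOH → C:1 H:1 O:2
Element totals:
  C: 5
  H: 6
  N: 2
  O: 2
  S: 1
Molecular formula: C5H6N2O2S.
Molar mass = 158.175 g/mol.
Mass from S: 1 × 32.06 = 32.060 g/mol.
%S = 32.060 / 158.175 × 100 = 20.27%.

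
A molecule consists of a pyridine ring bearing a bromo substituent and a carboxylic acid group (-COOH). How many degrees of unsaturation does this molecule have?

Atom tally by fragment:
  pyridine ring core → C:5 H:5 N:1
  (− 2 ring H displaced by substituents)
  + Br → Br:1
  + COOH → C:1 H:1 O:2
Element totals:
  C: 6
  H: 4
  Br: 1
  N: 1
  O: 2
Molecular formula: C6H4BrNO2.
DoU = (2C + 2 + N − H − X) / 2 = (2·6 + 2 + 1 − 4 − 1) / 2 = 5.

5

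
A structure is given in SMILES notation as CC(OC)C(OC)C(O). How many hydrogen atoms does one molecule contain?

Atom tally by fragment:
  CH3 → C:1 H:3
  CH(OCH3) → C:2 H:4 O:1
  CH(OCH3) → C:2 H:4 O:1
  CH2OH → C:1 H:3 O:1
Element totals:
  C: 6
  H: 14
  O: 3

14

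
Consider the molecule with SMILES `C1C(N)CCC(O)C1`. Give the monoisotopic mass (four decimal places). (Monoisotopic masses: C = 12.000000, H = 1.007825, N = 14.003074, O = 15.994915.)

115.0997

Atom tally by fragment:
  cyclohexane ring core → C:6 H:12
  (− 2 ring H displaced by substituents)
  + NH2 → N:1 H:2
  + OH → O:1 H:1
Element totals:
  C: 6
  H: 13
  N: 1
  O: 1
Molecular formula: C6H13NO.
  M = 6(12.0) + 13(1.007825) + 14.003074 + 15.994915
    = 72.000000 + 13.101725 + 14.003074 + 15.994915 = 115.099714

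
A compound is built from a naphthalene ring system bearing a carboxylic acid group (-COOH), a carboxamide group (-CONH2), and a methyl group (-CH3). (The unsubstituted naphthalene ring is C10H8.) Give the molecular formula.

Atom tally by fragment:
  naphthalene ring system core → C:10 H:8
  (− 3 ring H displaced by substituents)
  + COOH → C:1 H:1 O:2
  + CONH2 → C:1 H:2 O:1 N:1
  + CH3 → C:1 H:3
Element totals:
  C: 13
  H: 11
  N: 1
  O: 3

C13H11NO3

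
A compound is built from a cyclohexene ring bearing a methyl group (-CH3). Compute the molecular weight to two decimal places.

96.17 g/mol

Atom tally by fragment:
  cyclohexene ring core → C:6 H:10
  (− 1 ring H displaced by substituents)
  + CH3 → C:1 H:3
Element totals:
  C: 7
  H: 12
Molecular formula: C7H12.
  M = 7(12.011) + 12(1.008)
    = 84.077 + 12.096 = 96.173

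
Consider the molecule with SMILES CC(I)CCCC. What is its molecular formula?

C6H13I

Atom tally by fragment:
  CH3 → C:1 H:3
  CH(I) → C:1 H:1 I:1
  CH2 → C:1 H:2
  CH2 → C:1 H:2
  CH2 → C:1 H:2
  CH3 → C:1 H:3
Element totals:
  C: 6
  H: 13
  I: 1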